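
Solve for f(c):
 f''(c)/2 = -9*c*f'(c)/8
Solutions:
 f(c) = C1 + C2*erf(3*sqrt(2)*c/4)


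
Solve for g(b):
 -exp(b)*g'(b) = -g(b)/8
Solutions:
 g(b) = C1*exp(-exp(-b)/8)


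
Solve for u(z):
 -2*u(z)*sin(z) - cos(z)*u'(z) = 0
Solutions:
 u(z) = C1*cos(z)^2


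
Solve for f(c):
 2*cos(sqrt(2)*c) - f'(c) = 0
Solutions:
 f(c) = C1 + sqrt(2)*sin(sqrt(2)*c)


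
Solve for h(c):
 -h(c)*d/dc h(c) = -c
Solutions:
 h(c) = -sqrt(C1 + c^2)
 h(c) = sqrt(C1 + c^2)


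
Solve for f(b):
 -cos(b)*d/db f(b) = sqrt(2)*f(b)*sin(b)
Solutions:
 f(b) = C1*cos(b)^(sqrt(2))


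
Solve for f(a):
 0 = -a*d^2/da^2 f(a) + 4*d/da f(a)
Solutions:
 f(a) = C1 + C2*a^5


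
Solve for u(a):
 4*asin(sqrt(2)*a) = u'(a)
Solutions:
 u(a) = C1 + 4*a*asin(sqrt(2)*a) + 2*sqrt(2)*sqrt(1 - 2*a^2)


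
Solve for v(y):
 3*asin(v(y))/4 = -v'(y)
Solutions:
 Integral(1/asin(_y), (_y, v(y))) = C1 - 3*y/4


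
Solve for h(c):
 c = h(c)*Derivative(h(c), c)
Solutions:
 h(c) = -sqrt(C1 + c^2)
 h(c) = sqrt(C1 + c^2)


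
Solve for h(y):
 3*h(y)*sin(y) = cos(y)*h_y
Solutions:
 h(y) = C1/cos(y)^3


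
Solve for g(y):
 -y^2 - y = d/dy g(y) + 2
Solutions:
 g(y) = C1 - y^3/3 - y^2/2 - 2*y


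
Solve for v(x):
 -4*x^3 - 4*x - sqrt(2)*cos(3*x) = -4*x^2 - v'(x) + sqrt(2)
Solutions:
 v(x) = C1 + x^4 - 4*x^3/3 + 2*x^2 + sqrt(2)*x + sqrt(2)*sin(3*x)/3


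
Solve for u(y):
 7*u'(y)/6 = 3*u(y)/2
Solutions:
 u(y) = C1*exp(9*y/7)


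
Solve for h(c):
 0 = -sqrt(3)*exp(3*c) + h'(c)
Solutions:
 h(c) = C1 + sqrt(3)*exp(3*c)/3


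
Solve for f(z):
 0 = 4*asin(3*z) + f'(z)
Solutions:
 f(z) = C1 - 4*z*asin(3*z) - 4*sqrt(1 - 9*z^2)/3


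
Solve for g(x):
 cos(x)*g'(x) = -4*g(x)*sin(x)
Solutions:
 g(x) = C1*cos(x)^4


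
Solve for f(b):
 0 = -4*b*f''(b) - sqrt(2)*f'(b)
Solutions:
 f(b) = C1 + C2*b^(1 - sqrt(2)/4)


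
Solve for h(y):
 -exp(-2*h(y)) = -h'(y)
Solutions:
 h(y) = log(-sqrt(C1 + 2*y))
 h(y) = log(C1 + 2*y)/2


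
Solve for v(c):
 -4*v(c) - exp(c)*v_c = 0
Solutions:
 v(c) = C1*exp(4*exp(-c))


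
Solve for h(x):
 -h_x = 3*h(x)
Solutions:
 h(x) = C1*exp(-3*x)


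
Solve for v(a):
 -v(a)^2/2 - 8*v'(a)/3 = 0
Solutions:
 v(a) = 16/(C1 + 3*a)


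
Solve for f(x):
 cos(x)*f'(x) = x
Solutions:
 f(x) = C1 + Integral(x/cos(x), x)


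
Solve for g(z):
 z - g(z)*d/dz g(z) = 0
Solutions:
 g(z) = -sqrt(C1 + z^2)
 g(z) = sqrt(C1 + z^2)


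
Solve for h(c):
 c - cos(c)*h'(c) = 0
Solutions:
 h(c) = C1 + Integral(c/cos(c), c)


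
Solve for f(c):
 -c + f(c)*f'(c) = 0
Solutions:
 f(c) = -sqrt(C1 + c^2)
 f(c) = sqrt(C1 + c^2)


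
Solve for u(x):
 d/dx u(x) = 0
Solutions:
 u(x) = C1


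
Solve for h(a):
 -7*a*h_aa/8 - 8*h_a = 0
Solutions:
 h(a) = C1 + C2/a^(57/7)


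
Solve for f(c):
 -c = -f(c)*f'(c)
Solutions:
 f(c) = -sqrt(C1 + c^2)
 f(c) = sqrt(C1 + c^2)


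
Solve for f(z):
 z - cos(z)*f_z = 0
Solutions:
 f(z) = C1 + Integral(z/cos(z), z)


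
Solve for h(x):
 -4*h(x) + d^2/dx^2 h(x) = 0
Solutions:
 h(x) = C1*exp(-2*x) + C2*exp(2*x)


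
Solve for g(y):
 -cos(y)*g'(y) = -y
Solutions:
 g(y) = C1 + Integral(y/cos(y), y)


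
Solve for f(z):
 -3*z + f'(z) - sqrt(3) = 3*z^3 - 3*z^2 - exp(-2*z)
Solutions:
 f(z) = C1 + 3*z^4/4 - z^3 + 3*z^2/2 + sqrt(3)*z + exp(-2*z)/2


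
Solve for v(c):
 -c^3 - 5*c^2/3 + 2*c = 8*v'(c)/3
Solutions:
 v(c) = C1 - 3*c^4/32 - 5*c^3/24 + 3*c^2/8


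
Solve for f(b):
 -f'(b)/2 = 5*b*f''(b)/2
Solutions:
 f(b) = C1 + C2*b^(4/5)


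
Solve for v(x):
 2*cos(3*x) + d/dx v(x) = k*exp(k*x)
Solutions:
 v(x) = C1 + exp(k*x) - 2*sin(3*x)/3


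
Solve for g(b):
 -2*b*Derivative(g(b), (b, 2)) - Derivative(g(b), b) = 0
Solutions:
 g(b) = C1 + C2*sqrt(b)


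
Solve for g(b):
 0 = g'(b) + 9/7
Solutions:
 g(b) = C1 - 9*b/7


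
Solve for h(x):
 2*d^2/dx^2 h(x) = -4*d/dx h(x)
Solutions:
 h(x) = C1 + C2*exp(-2*x)


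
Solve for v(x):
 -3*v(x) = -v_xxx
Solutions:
 v(x) = C3*exp(3^(1/3)*x) + (C1*sin(3^(5/6)*x/2) + C2*cos(3^(5/6)*x/2))*exp(-3^(1/3)*x/2)


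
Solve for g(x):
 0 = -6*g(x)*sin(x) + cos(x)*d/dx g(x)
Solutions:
 g(x) = C1/cos(x)^6


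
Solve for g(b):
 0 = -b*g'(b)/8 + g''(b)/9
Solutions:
 g(b) = C1 + C2*erfi(3*b/4)


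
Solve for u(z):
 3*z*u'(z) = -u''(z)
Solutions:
 u(z) = C1 + C2*erf(sqrt(6)*z/2)


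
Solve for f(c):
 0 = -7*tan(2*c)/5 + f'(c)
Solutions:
 f(c) = C1 - 7*log(cos(2*c))/10


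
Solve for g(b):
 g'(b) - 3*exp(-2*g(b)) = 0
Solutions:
 g(b) = log(-sqrt(C1 + 6*b))
 g(b) = log(C1 + 6*b)/2


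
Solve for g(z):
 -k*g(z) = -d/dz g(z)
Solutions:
 g(z) = C1*exp(k*z)


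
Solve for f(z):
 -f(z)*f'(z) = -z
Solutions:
 f(z) = -sqrt(C1 + z^2)
 f(z) = sqrt(C1 + z^2)


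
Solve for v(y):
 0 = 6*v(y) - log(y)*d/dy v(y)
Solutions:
 v(y) = C1*exp(6*li(y))


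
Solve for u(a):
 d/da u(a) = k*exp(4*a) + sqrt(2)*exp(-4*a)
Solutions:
 u(a) = C1 + k*exp(4*a)/4 - sqrt(2)*exp(-4*a)/4


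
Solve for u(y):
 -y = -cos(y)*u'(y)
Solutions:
 u(y) = C1 + Integral(y/cos(y), y)


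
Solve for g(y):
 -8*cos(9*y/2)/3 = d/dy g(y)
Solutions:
 g(y) = C1 - 16*sin(9*y/2)/27


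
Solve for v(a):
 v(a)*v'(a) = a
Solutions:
 v(a) = -sqrt(C1 + a^2)
 v(a) = sqrt(C1 + a^2)


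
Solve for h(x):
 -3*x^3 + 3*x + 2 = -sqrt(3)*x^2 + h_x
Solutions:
 h(x) = C1 - 3*x^4/4 + sqrt(3)*x^3/3 + 3*x^2/2 + 2*x


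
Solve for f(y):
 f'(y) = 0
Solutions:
 f(y) = C1


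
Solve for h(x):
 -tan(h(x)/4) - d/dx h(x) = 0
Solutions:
 h(x) = -4*asin(C1*exp(-x/4)) + 4*pi
 h(x) = 4*asin(C1*exp(-x/4))


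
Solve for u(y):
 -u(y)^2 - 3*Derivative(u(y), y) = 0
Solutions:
 u(y) = 3/(C1 + y)


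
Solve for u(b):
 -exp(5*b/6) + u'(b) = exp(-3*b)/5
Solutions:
 u(b) = C1 + 6*exp(5*b/6)/5 - exp(-3*b)/15


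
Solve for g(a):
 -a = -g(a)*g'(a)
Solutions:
 g(a) = -sqrt(C1 + a^2)
 g(a) = sqrt(C1 + a^2)


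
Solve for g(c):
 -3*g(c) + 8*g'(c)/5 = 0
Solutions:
 g(c) = C1*exp(15*c/8)


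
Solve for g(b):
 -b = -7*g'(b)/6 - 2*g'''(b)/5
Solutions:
 g(b) = C1 + C2*sin(sqrt(105)*b/6) + C3*cos(sqrt(105)*b/6) + 3*b^2/7


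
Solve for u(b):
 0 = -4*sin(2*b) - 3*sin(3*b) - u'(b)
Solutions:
 u(b) = C1 + 2*cos(2*b) + cos(3*b)


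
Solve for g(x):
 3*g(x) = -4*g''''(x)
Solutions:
 g(x) = (C1*sin(3^(1/4)*x/2) + C2*cos(3^(1/4)*x/2))*exp(-3^(1/4)*x/2) + (C3*sin(3^(1/4)*x/2) + C4*cos(3^(1/4)*x/2))*exp(3^(1/4)*x/2)


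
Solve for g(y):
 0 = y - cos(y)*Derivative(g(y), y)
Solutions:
 g(y) = C1 + Integral(y/cos(y), y)


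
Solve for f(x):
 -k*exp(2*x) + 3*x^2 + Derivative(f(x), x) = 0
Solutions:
 f(x) = C1 + k*exp(2*x)/2 - x^3


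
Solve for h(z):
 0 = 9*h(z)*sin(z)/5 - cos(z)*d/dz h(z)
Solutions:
 h(z) = C1/cos(z)^(9/5)


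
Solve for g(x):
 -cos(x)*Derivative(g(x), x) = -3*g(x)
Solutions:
 g(x) = C1*(sin(x) + 1)^(3/2)/(sin(x) - 1)^(3/2)


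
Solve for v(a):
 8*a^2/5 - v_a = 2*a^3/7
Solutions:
 v(a) = C1 - a^4/14 + 8*a^3/15


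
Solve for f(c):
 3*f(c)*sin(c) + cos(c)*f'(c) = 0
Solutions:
 f(c) = C1*cos(c)^3


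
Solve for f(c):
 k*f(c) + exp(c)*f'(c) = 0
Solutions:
 f(c) = C1*exp(k*exp(-c))


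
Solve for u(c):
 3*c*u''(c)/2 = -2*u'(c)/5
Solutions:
 u(c) = C1 + C2*c^(11/15)


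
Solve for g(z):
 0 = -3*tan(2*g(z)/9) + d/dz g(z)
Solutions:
 g(z) = -9*asin(C1*exp(2*z/3))/2 + 9*pi/2
 g(z) = 9*asin(C1*exp(2*z/3))/2


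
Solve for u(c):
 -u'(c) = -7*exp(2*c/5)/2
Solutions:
 u(c) = C1 + 35*exp(2*c/5)/4


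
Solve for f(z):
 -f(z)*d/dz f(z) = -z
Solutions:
 f(z) = -sqrt(C1 + z^2)
 f(z) = sqrt(C1 + z^2)


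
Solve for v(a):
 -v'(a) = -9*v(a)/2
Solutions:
 v(a) = C1*exp(9*a/2)


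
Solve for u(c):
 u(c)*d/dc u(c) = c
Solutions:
 u(c) = -sqrt(C1 + c^2)
 u(c) = sqrt(C1 + c^2)


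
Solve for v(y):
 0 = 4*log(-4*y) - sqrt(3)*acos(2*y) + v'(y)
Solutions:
 v(y) = C1 - 4*y*log(-y) - 8*y*log(2) + 4*y + sqrt(3)*(y*acos(2*y) - sqrt(1 - 4*y^2)/2)


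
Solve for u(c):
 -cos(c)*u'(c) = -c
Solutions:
 u(c) = C1 + Integral(c/cos(c), c)


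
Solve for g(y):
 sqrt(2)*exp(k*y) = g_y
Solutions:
 g(y) = C1 + sqrt(2)*exp(k*y)/k


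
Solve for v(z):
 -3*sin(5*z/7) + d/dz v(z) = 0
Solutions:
 v(z) = C1 - 21*cos(5*z/7)/5


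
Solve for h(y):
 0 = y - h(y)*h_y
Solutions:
 h(y) = -sqrt(C1 + y^2)
 h(y) = sqrt(C1 + y^2)


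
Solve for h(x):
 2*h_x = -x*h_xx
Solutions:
 h(x) = C1 + C2/x


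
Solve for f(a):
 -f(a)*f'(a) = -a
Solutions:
 f(a) = -sqrt(C1 + a^2)
 f(a) = sqrt(C1 + a^2)


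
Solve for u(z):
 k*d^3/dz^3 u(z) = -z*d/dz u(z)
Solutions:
 u(z) = C1 + Integral(C2*airyai(z*(-1/k)^(1/3)) + C3*airybi(z*(-1/k)^(1/3)), z)


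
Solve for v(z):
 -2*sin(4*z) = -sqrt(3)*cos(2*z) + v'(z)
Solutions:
 v(z) = C1 + sqrt(3)*sin(2*z)/2 + cos(4*z)/2


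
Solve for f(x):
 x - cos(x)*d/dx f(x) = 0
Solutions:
 f(x) = C1 + Integral(x/cos(x), x)


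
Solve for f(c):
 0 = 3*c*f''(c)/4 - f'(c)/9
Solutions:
 f(c) = C1 + C2*c^(31/27)


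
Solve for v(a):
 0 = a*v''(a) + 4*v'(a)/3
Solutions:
 v(a) = C1 + C2/a^(1/3)


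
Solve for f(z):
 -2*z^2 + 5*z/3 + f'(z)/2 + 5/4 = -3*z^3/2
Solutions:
 f(z) = C1 - 3*z^4/4 + 4*z^3/3 - 5*z^2/3 - 5*z/2


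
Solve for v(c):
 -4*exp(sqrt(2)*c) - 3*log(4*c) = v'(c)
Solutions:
 v(c) = C1 - 3*c*log(c) + 3*c*(1 - 2*log(2)) - 2*sqrt(2)*exp(sqrt(2)*c)


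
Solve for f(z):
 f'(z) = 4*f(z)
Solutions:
 f(z) = C1*exp(4*z)


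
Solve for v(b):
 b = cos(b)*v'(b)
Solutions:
 v(b) = C1 + Integral(b/cos(b), b)


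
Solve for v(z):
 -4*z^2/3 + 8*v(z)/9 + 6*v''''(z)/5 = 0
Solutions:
 v(z) = 3*z^2/2 + (C1*sin(15^(1/4)*z/3) + C2*cos(15^(1/4)*z/3))*exp(-15^(1/4)*z/3) + (C3*sin(15^(1/4)*z/3) + C4*cos(15^(1/4)*z/3))*exp(15^(1/4)*z/3)


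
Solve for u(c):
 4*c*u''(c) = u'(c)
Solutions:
 u(c) = C1 + C2*c^(5/4)


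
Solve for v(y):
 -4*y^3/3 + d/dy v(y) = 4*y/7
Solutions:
 v(y) = C1 + y^4/3 + 2*y^2/7


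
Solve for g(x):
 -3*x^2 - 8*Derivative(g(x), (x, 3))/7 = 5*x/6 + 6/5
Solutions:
 g(x) = C1 + C2*x + C3*x^2 - 7*x^5/160 - 35*x^4/1152 - 7*x^3/40


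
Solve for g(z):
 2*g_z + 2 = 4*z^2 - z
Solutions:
 g(z) = C1 + 2*z^3/3 - z^2/4 - z


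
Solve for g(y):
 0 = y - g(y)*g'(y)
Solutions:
 g(y) = -sqrt(C1 + y^2)
 g(y) = sqrt(C1 + y^2)


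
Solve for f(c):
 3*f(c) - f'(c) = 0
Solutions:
 f(c) = C1*exp(3*c)


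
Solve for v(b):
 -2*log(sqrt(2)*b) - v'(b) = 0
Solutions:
 v(b) = C1 - 2*b*log(b) - b*log(2) + 2*b


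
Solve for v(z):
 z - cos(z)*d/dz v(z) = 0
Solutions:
 v(z) = C1 + Integral(z/cos(z), z)


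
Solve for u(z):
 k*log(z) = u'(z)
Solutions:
 u(z) = C1 + k*z*log(z) - k*z


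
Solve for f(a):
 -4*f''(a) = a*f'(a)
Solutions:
 f(a) = C1 + C2*erf(sqrt(2)*a/4)


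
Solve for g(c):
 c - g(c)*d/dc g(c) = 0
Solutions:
 g(c) = -sqrt(C1 + c^2)
 g(c) = sqrt(C1 + c^2)


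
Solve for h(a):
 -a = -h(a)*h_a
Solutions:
 h(a) = -sqrt(C1 + a^2)
 h(a) = sqrt(C1 + a^2)


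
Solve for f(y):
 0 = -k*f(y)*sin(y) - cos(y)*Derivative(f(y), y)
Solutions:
 f(y) = C1*exp(k*log(cos(y)))


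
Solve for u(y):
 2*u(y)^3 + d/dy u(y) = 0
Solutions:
 u(y) = -sqrt(2)*sqrt(-1/(C1 - 2*y))/2
 u(y) = sqrt(2)*sqrt(-1/(C1 - 2*y))/2


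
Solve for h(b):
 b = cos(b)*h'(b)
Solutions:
 h(b) = C1 + Integral(b/cos(b), b)


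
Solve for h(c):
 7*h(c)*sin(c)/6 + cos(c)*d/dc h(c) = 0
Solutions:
 h(c) = C1*cos(c)^(7/6)


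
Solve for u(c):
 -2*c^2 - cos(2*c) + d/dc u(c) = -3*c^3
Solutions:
 u(c) = C1 - 3*c^4/4 + 2*c^3/3 + sin(2*c)/2


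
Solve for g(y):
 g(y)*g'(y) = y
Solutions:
 g(y) = -sqrt(C1 + y^2)
 g(y) = sqrt(C1 + y^2)


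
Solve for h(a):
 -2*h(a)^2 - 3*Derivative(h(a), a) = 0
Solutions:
 h(a) = 3/(C1 + 2*a)


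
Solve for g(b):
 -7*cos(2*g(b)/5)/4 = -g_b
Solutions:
 -7*b/4 - 5*log(sin(2*g(b)/5) - 1)/4 + 5*log(sin(2*g(b)/5) + 1)/4 = C1


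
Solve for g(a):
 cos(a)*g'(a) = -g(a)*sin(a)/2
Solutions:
 g(a) = C1*sqrt(cos(a))


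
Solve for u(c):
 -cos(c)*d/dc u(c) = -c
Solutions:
 u(c) = C1 + Integral(c/cos(c), c)


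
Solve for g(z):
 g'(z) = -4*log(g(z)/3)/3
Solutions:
 -3*Integral(1/(-log(_y) + log(3)), (_y, g(z)))/4 = C1 - z


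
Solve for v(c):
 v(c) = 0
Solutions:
 v(c) = 0


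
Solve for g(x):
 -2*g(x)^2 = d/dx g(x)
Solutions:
 g(x) = 1/(C1 + 2*x)


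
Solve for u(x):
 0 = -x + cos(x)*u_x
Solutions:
 u(x) = C1 + Integral(x/cos(x), x)


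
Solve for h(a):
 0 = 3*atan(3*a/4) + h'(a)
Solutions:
 h(a) = C1 - 3*a*atan(3*a/4) + 2*log(9*a^2 + 16)


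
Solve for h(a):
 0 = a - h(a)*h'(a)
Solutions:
 h(a) = -sqrt(C1 + a^2)
 h(a) = sqrt(C1 + a^2)


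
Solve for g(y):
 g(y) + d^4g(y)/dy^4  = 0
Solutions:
 g(y) = (C1*sin(sqrt(2)*y/2) + C2*cos(sqrt(2)*y/2))*exp(-sqrt(2)*y/2) + (C3*sin(sqrt(2)*y/2) + C4*cos(sqrt(2)*y/2))*exp(sqrt(2)*y/2)


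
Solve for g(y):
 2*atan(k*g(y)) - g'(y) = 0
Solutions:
 Integral(1/atan(_y*k), (_y, g(y))) = C1 + 2*y


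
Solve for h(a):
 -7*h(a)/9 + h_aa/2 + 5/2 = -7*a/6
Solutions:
 h(a) = C1*exp(-sqrt(14)*a/3) + C2*exp(sqrt(14)*a/3) + 3*a/2 + 45/14


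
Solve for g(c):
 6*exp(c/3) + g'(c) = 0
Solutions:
 g(c) = C1 - 18*exp(c/3)


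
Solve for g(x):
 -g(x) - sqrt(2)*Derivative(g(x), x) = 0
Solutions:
 g(x) = C1*exp(-sqrt(2)*x/2)


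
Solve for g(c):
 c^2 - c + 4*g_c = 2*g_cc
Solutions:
 g(c) = C1 + C2*exp(2*c) - c^3/12


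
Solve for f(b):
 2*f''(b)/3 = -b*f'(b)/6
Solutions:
 f(b) = C1 + C2*erf(sqrt(2)*b/4)


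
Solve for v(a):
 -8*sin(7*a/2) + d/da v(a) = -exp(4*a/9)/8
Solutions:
 v(a) = C1 - 9*exp(4*a/9)/32 - 16*cos(7*a/2)/7


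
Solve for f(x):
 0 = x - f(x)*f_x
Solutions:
 f(x) = -sqrt(C1 + x^2)
 f(x) = sqrt(C1 + x^2)


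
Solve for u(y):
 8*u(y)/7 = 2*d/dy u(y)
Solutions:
 u(y) = C1*exp(4*y/7)


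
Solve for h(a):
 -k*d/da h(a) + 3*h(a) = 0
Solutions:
 h(a) = C1*exp(3*a/k)


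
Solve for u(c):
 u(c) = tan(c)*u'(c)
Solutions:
 u(c) = C1*sin(c)


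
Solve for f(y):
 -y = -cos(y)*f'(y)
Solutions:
 f(y) = C1 + Integral(y/cos(y), y)


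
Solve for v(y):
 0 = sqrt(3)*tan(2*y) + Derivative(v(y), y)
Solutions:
 v(y) = C1 + sqrt(3)*log(cos(2*y))/2


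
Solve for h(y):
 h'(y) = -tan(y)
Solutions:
 h(y) = C1 + log(cos(y))


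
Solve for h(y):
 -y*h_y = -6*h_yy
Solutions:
 h(y) = C1 + C2*erfi(sqrt(3)*y/6)


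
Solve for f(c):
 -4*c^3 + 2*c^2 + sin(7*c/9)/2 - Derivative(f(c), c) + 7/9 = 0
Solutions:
 f(c) = C1 - c^4 + 2*c^3/3 + 7*c/9 - 9*cos(7*c/9)/14


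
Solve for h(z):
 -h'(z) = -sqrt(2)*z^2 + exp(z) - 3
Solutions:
 h(z) = C1 + sqrt(2)*z^3/3 + 3*z - exp(z)


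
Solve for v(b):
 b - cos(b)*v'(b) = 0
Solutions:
 v(b) = C1 + Integral(b/cos(b), b)


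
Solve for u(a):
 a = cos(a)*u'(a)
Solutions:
 u(a) = C1 + Integral(a/cos(a), a)


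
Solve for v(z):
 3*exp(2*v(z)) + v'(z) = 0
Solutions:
 v(z) = log(-sqrt(-1/(C1 - 3*z))) - log(2)/2
 v(z) = log(-1/(C1 - 3*z))/2 - log(2)/2


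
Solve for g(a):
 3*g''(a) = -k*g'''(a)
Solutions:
 g(a) = C1 + C2*a + C3*exp(-3*a/k)


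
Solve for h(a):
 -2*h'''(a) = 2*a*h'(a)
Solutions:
 h(a) = C1 + Integral(C2*airyai(-a) + C3*airybi(-a), a)


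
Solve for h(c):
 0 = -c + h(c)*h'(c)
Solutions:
 h(c) = -sqrt(C1 + c^2)
 h(c) = sqrt(C1 + c^2)


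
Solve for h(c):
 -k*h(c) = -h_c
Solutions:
 h(c) = C1*exp(c*k)


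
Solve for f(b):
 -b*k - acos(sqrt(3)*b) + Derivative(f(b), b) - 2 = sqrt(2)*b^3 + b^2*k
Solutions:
 f(b) = C1 + sqrt(2)*b^4/4 + b^3*k/3 + b^2*k/2 + b*acos(sqrt(3)*b) + 2*b - sqrt(3)*sqrt(1 - 3*b^2)/3


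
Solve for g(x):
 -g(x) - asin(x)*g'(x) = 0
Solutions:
 g(x) = C1*exp(-Integral(1/asin(x), x))


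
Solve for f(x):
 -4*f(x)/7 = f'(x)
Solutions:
 f(x) = C1*exp(-4*x/7)


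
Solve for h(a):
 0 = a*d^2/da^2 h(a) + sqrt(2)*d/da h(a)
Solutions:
 h(a) = C1 + C2*a^(1 - sqrt(2))


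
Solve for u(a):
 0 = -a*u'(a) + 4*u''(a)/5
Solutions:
 u(a) = C1 + C2*erfi(sqrt(10)*a/4)


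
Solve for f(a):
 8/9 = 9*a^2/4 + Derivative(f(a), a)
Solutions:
 f(a) = C1 - 3*a^3/4 + 8*a/9


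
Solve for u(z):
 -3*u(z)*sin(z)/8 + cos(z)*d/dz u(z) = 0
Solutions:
 u(z) = C1/cos(z)^(3/8)


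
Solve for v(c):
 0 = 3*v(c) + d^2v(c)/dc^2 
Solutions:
 v(c) = C1*sin(sqrt(3)*c) + C2*cos(sqrt(3)*c)


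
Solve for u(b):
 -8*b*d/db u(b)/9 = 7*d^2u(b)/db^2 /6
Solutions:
 u(b) = C1 + C2*erf(2*sqrt(42)*b/21)


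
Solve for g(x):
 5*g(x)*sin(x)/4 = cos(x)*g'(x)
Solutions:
 g(x) = C1/cos(x)^(5/4)


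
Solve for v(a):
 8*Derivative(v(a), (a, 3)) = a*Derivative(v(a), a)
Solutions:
 v(a) = C1 + Integral(C2*airyai(a/2) + C3*airybi(a/2), a)


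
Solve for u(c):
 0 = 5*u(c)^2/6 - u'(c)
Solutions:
 u(c) = -6/(C1 + 5*c)


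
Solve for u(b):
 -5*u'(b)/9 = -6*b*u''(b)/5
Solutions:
 u(b) = C1 + C2*b^(79/54)


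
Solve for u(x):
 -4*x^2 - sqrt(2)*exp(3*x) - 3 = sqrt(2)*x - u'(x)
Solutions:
 u(x) = C1 + 4*x^3/3 + sqrt(2)*x^2/2 + 3*x + sqrt(2)*exp(3*x)/3


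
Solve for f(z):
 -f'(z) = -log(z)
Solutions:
 f(z) = C1 + z*log(z) - z


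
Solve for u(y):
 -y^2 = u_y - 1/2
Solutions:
 u(y) = C1 - y^3/3 + y/2


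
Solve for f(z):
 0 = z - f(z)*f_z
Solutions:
 f(z) = -sqrt(C1 + z^2)
 f(z) = sqrt(C1 + z^2)


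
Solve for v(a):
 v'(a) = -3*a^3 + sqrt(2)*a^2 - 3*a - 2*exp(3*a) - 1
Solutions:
 v(a) = C1 - 3*a^4/4 + sqrt(2)*a^3/3 - 3*a^2/2 - a - 2*exp(3*a)/3


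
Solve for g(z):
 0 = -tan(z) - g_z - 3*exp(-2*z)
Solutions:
 g(z) = C1 - log(tan(z)^2 + 1)/2 + 3*exp(-2*z)/2


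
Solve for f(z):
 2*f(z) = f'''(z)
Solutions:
 f(z) = C3*exp(2^(1/3)*z) + (C1*sin(2^(1/3)*sqrt(3)*z/2) + C2*cos(2^(1/3)*sqrt(3)*z/2))*exp(-2^(1/3)*z/2)


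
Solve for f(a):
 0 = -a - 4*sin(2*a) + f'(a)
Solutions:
 f(a) = C1 + a^2/2 - 2*cos(2*a)


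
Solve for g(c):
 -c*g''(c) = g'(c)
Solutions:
 g(c) = C1 + C2*log(c)


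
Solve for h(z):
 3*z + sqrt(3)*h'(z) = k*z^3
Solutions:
 h(z) = C1 + sqrt(3)*k*z^4/12 - sqrt(3)*z^2/2


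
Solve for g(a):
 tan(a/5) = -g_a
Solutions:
 g(a) = C1 + 5*log(cos(a/5))


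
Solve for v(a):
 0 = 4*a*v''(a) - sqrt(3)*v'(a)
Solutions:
 v(a) = C1 + C2*a^(sqrt(3)/4 + 1)


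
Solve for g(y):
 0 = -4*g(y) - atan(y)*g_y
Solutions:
 g(y) = C1*exp(-4*Integral(1/atan(y), y))


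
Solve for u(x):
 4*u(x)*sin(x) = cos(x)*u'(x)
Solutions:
 u(x) = C1/cos(x)^4


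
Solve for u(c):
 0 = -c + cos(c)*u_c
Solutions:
 u(c) = C1 + Integral(c/cos(c), c)


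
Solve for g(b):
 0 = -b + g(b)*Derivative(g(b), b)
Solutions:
 g(b) = -sqrt(C1 + b^2)
 g(b) = sqrt(C1 + b^2)


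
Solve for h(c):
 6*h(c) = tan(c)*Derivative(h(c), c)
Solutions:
 h(c) = C1*sin(c)^6


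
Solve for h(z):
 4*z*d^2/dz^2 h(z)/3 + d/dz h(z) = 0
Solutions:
 h(z) = C1 + C2*z^(1/4)


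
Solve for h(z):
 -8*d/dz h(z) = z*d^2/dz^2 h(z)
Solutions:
 h(z) = C1 + C2/z^7


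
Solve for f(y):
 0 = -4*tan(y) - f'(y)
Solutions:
 f(y) = C1 + 4*log(cos(y))


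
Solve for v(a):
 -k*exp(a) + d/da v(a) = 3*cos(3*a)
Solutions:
 v(a) = C1 + k*exp(a) + sin(3*a)


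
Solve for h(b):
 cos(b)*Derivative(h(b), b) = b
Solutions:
 h(b) = C1 + Integral(b/cos(b), b)


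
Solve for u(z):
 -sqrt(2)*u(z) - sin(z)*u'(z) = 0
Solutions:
 u(z) = C1*(cos(z) + 1)^(sqrt(2)/2)/(cos(z) - 1)^(sqrt(2)/2)


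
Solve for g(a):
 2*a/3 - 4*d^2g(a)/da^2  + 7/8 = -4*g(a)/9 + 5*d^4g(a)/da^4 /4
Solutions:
 g(a) = C1*exp(-2*sqrt(15)*a*sqrt(-6 + sqrt(41))/15) + C2*exp(2*sqrt(15)*a*sqrt(-6 + sqrt(41))/15) + C3*sin(2*sqrt(15)*a*sqrt(6 + sqrt(41))/15) + C4*cos(2*sqrt(15)*a*sqrt(6 + sqrt(41))/15) - 3*a/2 - 63/32


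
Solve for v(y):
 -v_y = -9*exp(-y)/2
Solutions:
 v(y) = C1 - 9*exp(-y)/2


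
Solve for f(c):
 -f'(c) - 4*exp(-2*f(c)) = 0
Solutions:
 f(c) = log(-sqrt(C1 - 8*c))
 f(c) = log(C1 - 8*c)/2


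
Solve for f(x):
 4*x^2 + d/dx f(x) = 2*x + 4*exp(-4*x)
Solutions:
 f(x) = C1 - 4*x^3/3 + x^2 - exp(-4*x)


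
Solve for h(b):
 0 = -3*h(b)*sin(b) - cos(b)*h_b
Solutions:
 h(b) = C1*cos(b)^3


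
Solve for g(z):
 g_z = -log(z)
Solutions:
 g(z) = C1 - z*log(z) + z


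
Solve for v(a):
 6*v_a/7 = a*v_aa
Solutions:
 v(a) = C1 + C2*a^(13/7)


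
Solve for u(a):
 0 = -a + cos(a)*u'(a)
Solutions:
 u(a) = C1 + Integral(a/cos(a), a)


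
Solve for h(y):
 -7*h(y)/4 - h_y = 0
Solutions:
 h(y) = C1*exp(-7*y/4)


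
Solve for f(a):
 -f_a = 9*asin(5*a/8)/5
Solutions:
 f(a) = C1 - 9*a*asin(5*a/8)/5 - 9*sqrt(64 - 25*a^2)/25


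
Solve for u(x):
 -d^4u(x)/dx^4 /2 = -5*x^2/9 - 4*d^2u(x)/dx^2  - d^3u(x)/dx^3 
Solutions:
 u(x) = C1 + C2*x + C3*exp(-2*x) + C4*exp(4*x) - 5*x^4/432 + 5*x^3/432 - 5*x^2/192


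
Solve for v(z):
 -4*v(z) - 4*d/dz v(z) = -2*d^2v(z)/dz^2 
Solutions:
 v(z) = C1*exp(z*(1 - sqrt(3))) + C2*exp(z*(1 + sqrt(3)))


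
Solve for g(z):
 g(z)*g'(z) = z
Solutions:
 g(z) = -sqrt(C1 + z^2)
 g(z) = sqrt(C1 + z^2)


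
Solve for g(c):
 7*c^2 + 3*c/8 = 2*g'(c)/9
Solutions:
 g(c) = C1 + 21*c^3/2 + 27*c^2/32


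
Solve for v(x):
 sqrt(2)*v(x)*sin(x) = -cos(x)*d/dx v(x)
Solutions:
 v(x) = C1*cos(x)^(sqrt(2))


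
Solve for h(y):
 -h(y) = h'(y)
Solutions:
 h(y) = C1*exp(-y)


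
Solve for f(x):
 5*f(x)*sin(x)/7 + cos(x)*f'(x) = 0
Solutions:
 f(x) = C1*cos(x)^(5/7)


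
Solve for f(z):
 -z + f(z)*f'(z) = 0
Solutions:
 f(z) = -sqrt(C1 + z^2)
 f(z) = sqrt(C1 + z^2)


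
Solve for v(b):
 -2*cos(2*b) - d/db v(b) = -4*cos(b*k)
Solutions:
 v(b) = C1 - sin(2*b) + 4*sin(b*k)/k


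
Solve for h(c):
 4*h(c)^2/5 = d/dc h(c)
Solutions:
 h(c) = -5/(C1 + 4*c)


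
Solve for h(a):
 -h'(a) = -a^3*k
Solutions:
 h(a) = C1 + a^4*k/4


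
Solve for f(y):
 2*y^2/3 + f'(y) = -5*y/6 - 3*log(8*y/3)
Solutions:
 f(y) = C1 - 2*y^3/9 - 5*y^2/12 - 3*y*log(y) - 9*y*log(2) + 3*y + 3*y*log(3)


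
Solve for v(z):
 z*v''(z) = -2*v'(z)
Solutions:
 v(z) = C1 + C2/z


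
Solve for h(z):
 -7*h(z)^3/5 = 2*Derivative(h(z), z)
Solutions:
 h(z) = -sqrt(5)*sqrt(-1/(C1 - 7*z))
 h(z) = sqrt(5)*sqrt(-1/(C1 - 7*z))


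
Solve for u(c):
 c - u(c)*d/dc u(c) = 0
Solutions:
 u(c) = -sqrt(C1 + c^2)
 u(c) = sqrt(C1 + c^2)


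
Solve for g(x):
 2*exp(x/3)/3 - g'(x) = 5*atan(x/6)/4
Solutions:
 g(x) = C1 - 5*x*atan(x/6)/4 + 2*exp(x/3) + 15*log(x^2 + 36)/4


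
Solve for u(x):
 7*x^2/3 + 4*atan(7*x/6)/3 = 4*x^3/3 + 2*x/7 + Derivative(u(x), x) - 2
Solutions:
 u(x) = C1 - x^4/3 + 7*x^3/9 - x^2/7 + 4*x*atan(7*x/6)/3 + 2*x - 4*log(49*x^2 + 36)/7


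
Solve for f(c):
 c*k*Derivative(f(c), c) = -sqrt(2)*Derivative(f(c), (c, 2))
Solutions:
 f(c) = Piecewise((-2^(3/4)*sqrt(pi)*C1*erf(2^(1/4)*c*sqrt(k)/2)/(2*sqrt(k)) - C2, (k > 0) | (k < 0)), (-C1*c - C2, True))


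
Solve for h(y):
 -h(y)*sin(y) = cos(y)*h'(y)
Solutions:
 h(y) = C1*cos(y)


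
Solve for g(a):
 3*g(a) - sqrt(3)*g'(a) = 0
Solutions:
 g(a) = C1*exp(sqrt(3)*a)


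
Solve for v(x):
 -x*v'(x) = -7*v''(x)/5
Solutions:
 v(x) = C1 + C2*erfi(sqrt(70)*x/14)


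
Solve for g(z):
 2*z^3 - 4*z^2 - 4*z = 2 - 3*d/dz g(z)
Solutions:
 g(z) = C1 - z^4/6 + 4*z^3/9 + 2*z^2/3 + 2*z/3


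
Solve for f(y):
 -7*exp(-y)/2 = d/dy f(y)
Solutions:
 f(y) = C1 + 7*exp(-y)/2


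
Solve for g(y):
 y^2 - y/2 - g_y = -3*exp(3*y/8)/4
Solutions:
 g(y) = C1 + y^3/3 - y^2/4 + 2*exp(3*y/8)


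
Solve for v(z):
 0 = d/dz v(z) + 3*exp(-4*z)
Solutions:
 v(z) = C1 + 3*exp(-4*z)/4


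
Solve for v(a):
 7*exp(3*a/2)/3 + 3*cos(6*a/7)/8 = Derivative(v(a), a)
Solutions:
 v(a) = C1 + 14*exp(3*a/2)/9 + 7*sin(6*a/7)/16


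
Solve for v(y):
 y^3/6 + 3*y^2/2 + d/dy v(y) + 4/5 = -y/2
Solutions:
 v(y) = C1 - y^4/24 - y^3/2 - y^2/4 - 4*y/5


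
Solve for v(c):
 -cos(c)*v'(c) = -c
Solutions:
 v(c) = C1 + Integral(c/cos(c), c)


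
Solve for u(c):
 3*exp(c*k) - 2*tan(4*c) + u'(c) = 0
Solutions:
 u(c) = C1 - 3*Piecewise((exp(c*k)/k, Ne(k, 0)), (c, True)) - log(cos(4*c))/2


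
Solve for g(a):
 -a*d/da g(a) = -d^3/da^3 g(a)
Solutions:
 g(a) = C1 + Integral(C2*airyai(a) + C3*airybi(a), a)


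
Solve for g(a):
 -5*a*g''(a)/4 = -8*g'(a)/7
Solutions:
 g(a) = C1 + C2*a^(67/35)


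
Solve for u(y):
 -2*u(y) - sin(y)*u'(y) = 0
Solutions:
 u(y) = C1*(cos(y) + 1)/(cos(y) - 1)


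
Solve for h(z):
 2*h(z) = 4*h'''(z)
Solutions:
 h(z) = C3*exp(2^(2/3)*z/2) + (C1*sin(2^(2/3)*sqrt(3)*z/4) + C2*cos(2^(2/3)*sqrt(3)*z/4))*exp(-2^(2/3)*z/4)


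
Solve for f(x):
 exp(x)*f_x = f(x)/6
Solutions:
 f(x) = C1*exp(-exp(-x)/6)


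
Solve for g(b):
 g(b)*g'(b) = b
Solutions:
 g(b) = -sqrt(C1 + b^2)
 g(b) = sqrt(C1 + b^2)


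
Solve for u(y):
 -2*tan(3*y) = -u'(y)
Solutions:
 u(y) = C1 - 2*log(cos(3*y))/3


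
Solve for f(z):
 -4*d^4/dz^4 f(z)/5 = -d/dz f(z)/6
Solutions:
 f(z) = C1 + C4*exp(3^(2/3)*5^(1/3)*z/6) + (C2*sin(3^(1/6)*5^(1/3)*z/4) + C3*cos(3^(1/6)*5^(1/3)*z/4))*exp(-3^(2/3)*5^(1/3)*z/12)


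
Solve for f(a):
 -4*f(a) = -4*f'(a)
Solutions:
 f(a) = C1*exp(a)


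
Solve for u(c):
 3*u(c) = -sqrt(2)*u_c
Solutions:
 u(c) = C1*exp(-3*sqrt(2)*c/2)


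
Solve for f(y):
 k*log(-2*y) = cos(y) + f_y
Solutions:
 f(y) = C1 + k*y*(log(-y) - 1) + k*y*log(2) - sin(y)


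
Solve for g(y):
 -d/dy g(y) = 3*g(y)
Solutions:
 g(y) = C1*exp(-3*y)


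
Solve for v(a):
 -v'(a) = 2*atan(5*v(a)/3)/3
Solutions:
 Integral(1/atan(5*_y/3), (_y, v(a))) = C1 - 2*a/3


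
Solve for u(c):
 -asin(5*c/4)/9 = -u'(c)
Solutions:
 u(c) = C1 + c*asin(5*c/4)/9 + sqrt(16 - 25*c^2)/45


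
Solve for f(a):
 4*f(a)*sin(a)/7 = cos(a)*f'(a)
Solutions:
 f(a) = C1/cos(a)^(4/7)


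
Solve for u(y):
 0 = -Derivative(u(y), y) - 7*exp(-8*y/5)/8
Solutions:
 u(y) = C1 + 35*exp(-8*y/5)/64


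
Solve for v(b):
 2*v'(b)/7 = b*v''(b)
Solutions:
 v(b) = C1 + C2*b^(9/7)


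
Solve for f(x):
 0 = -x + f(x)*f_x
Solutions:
 f(x) = -sqrt(C1 + x^2)
 f(x) = sqrt(C1 + x^2)


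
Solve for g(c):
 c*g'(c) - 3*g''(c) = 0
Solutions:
 g(c) = C1 + C2*erfi(sqrt(6)*c/6)


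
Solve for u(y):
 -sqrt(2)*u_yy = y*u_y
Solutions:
 u(y) = C1 + C2*erf(2^(1/4)*y/2)


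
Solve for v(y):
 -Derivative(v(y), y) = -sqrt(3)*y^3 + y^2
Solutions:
 v(y) = C1 + sqrt(3)*y^4/4 - y^3/3


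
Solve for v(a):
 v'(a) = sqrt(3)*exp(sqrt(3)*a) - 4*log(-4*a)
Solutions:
 v(a) = C1 - 4*a*log(-a) + 4*a*(1 - 2*log(2)) + exp(sqrt(3)*a)


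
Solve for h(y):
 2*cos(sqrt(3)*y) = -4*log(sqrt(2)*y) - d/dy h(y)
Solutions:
 h(y) = C1 - 4*y*log(y) - 2*y*log(2) + 4*y - 2*sqrt(3)*sin(sqrt(3)*y)/3


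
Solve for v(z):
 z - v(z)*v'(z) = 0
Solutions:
 v(z) = -sqrt(C1 + z^2)
 v(z) = sqrt(C1 + z^2)


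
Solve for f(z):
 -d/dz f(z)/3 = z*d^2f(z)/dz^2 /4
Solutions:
 f(z) = C1 + C2/z^(1/3)


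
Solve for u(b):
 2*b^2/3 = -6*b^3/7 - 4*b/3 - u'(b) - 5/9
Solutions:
 u(b) = C1 - 3*b^4/14 - 2*b^3/9 - 2*b^2/3 - 5*b/9


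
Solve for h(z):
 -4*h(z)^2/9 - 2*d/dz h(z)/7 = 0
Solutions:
 h(z) = 9/(C1 + 14*z)


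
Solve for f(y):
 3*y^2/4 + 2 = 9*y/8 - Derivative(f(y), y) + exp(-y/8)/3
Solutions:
 f(y) = C1 - y^3/4 + 9*y^2/16 - 2*y - 8*exp(-y/8)/3


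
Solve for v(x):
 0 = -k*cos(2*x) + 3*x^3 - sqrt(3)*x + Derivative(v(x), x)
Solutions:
 v(x) = C1 + k*sin(2*x)/2 - 3*x^4/4 + sqrt(3)*x^2/2


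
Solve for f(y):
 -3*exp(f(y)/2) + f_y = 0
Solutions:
 f(y) = 2*log(-1/(C1 + 3*y)) + 2*log(2)


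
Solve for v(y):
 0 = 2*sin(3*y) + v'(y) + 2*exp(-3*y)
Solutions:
 v(y) = C1 + 2*cos(3*y)/3 + 2*exp(-3*y)/3


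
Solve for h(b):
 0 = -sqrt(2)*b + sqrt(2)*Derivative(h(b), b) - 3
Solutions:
 h(b) = C1 + b^2/2 + 3*sqrt(2)*b/2


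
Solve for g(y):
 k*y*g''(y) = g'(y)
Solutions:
 g(y) = C1 + y^(((re(k) + 1)*re(k) + im(k)^2)/(re(k)^2 + im(k)^2))*(C2*sin(log(y)*Abs(im(k))/(re(k)^2 + im(k)^2)) + C3*cos(log(y)*im(k)/(re(k)^2 + im(k)^2)))


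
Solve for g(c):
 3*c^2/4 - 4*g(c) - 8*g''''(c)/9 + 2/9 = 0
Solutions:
 g(c) = 3*c^2/16 + (C1*sin(2^(1/4)*sqrt(3)*c/2) + C2*cos(2^(1/4)*sqrt(3)*c/2))*exp(-2^(1/4)*sqrt(3)*c/2) + (C3*sin(2^(1/4)*sqrt(3)*c/2) + C4*cos(2^(1/4)*sqrt(3)*c/2))*exp(2^(1/4)*sqrt(3)*c/2) + 1/18


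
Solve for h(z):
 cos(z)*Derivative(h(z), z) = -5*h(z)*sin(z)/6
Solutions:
 h(z) = C1*cos(z)^(5/6)


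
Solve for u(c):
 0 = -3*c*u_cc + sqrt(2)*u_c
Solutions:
 u(c) = C1 + C2*c^(sqrt(2)/3 + 1)


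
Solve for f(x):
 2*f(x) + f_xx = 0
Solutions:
 f(x) = C1*sin(sqrt(2)*x) + C2*cos(sqrt(2)*x)


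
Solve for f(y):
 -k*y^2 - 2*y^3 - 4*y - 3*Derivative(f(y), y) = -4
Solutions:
 f(y) = C1 - k*y^3/9 - y^4/6 - 2*y^2/3 + 4*y/3


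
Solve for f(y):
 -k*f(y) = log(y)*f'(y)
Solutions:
 f(y) = C1*exp(-k*li(y))


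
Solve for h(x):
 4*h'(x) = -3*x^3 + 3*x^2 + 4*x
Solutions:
 h(x) = C1 - 3*x^4/16 + x^3/4 + x^2/2


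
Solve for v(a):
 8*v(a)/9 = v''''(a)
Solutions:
 v(a) = C1*exp(-2^(3/4)*sqrt(3)*a/3) + C2*exp(2^(3/4)*sqrt(3)*a/3) + C3*sin(2^(3/4)*sqrt(3)*a/3) + C4*cos(2^(3/4)*sqrt(3)*a/3)


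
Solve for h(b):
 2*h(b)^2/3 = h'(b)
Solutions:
 h(b) = -3/(C1 + 2*b)


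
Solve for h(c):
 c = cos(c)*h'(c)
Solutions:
 h(c) = C1 + Integral(c/cos(c), c)


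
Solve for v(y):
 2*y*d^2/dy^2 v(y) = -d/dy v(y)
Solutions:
 v(y) = C1 + C2*sqrt(y)


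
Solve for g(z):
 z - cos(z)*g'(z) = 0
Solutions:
 g(z) = C1 + Integral(z/cos(z), z)


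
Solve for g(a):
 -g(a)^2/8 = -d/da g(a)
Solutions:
 g(a) = -8/(C1 + a)


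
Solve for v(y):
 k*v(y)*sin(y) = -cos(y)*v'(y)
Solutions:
 v(y) = C1*exp(k*log(cos(y)))


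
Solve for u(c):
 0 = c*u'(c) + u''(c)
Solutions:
 u(c) = C1 + C2*erf(sqrt(2)*c/2)


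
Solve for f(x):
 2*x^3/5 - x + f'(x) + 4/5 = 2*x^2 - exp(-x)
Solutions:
 f(x) = C1 - x^4/10 + 2*x^3/3 + x^2/2 - 4*x/5 + exp(-x)


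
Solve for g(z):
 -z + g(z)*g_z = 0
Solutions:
 g(z) = -sqrt(C1 + z^2)
 g(z) = sqrt(C1 + z^2)


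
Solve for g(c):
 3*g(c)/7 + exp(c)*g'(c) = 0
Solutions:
 g(c) = C1*exp(3*exp(-c)/7)


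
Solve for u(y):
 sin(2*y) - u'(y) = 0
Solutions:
 u(y) = C1 - cos(2*y)/2


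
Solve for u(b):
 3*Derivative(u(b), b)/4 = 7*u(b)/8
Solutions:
 u(b) = C1*exp(7*b/6)


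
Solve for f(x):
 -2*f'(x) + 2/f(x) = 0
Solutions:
 f(x) = -sqrt(C1 + 2*x)
 f(x) = sqrt(C1 + 2*x)


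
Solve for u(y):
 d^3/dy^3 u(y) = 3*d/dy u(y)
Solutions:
 u(y) = C1 + C2*exp(-sqrt(3)*y) + C3*exp(sqrt(3)*y)


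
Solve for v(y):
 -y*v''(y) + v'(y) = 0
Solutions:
 v(y) = C1 + C2*y^2


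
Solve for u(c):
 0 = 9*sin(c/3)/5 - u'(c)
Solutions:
 u(c) = C1 - 27*cos(c/3)/5


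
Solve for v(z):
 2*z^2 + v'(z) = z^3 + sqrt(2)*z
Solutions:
 v(z) = C1 + z^4/4 - 2*z^3/3 + sqrt(2)*z^2/2


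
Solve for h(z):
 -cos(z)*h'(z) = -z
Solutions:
 h(z) = C1 + Integral(z/cos(z), z)


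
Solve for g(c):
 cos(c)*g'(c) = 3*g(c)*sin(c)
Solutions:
 g(c) = C1/cos(c)^3


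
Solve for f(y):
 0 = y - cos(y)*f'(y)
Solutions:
 f(y) = C1 + Integral(y/cos(y), y)


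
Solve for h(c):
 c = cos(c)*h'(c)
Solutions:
 h(c) = C1 + Integral(c/cos(c), c)


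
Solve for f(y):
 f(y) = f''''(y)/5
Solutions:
 f(y) = C1*exp(-5^(1/4)*y) + C2*exp(5^(1/4)*y) + C3*sin(5^(1/4)*y) + C4*cos(5^(1/4)*y)


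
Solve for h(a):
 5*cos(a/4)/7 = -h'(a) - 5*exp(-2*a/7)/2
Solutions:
 h(a) = C1 - 20*sin(a/4)/7 + 35*exp(-2*a/7)/4


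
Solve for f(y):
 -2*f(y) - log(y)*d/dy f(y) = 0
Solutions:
 f(y) = C1*exp(-2*li(y))


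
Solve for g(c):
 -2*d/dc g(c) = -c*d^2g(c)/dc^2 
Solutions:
 g(c) = C1 + C2*c^3


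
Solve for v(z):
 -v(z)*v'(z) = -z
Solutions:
 v(z) = -sqrt(C1 + z^2)
 v(z) = sqrt(C1 + z^2)


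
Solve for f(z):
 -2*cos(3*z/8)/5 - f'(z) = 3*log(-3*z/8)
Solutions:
 f(z) = C1 - 3*z*log(-z) - 3*z*log(3) + 3*z + 9*z*log(2) - 16*sin(3*z/8)/15


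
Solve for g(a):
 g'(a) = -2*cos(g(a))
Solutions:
 g(a) = pi - asin((C1 + exp(4*a))/(C1 - exp(4*a)))
 g(a) = asin((C1 + exp(4*a))/(C1 - exp(4*a)))


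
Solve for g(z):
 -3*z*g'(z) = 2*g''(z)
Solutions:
 g(z) = C1 + C2*erf(sqrt(3)*z/2)


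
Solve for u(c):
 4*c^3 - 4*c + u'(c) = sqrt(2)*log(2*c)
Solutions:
 u(c) = C1 - c^4 + 2*c^2 + sqrt(2)*c*log(c) - sqrt(2)*c + sqrt(2)*c*log(2)


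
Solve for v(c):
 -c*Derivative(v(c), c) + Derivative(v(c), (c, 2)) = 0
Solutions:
 v(c) = C1 + C2*erfi(sqrt(2)*c/2)


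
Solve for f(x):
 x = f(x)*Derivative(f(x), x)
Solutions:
 f(x) = -sqrt(C1 + x^2)
 f(x) = sqrt(C1 + x^2)


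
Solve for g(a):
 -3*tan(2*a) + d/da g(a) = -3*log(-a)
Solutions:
 g(a) = C1 - 3*a*log(-a) + 3*a - 3*log(cos(2*a))/2


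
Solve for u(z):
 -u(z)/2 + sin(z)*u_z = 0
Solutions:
 u(z) = C1*(cos(z) - 1)^(1/4)/(cos(z) + 1)^(1/4)


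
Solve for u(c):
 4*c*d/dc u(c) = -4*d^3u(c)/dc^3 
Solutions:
 u(c) = C1 + Integral(C2*airyai(-c) + C3*airybi(-c), c)


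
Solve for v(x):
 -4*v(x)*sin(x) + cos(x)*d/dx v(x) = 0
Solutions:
 v(x) = C1/cos(x)^4


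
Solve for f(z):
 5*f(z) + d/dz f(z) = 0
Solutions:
 f(z) = C1*exp(-5*z)


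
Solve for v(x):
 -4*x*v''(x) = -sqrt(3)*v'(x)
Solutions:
 v(x) = C1 + C2*x^(sqrt(3)/4 + 1)


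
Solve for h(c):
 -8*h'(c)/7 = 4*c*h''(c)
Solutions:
 h(c) = C1 + C2*c^(5/7)


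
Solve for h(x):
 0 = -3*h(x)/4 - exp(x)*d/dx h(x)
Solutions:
 h(x) = C1*exp(3*exp(-x)/4)


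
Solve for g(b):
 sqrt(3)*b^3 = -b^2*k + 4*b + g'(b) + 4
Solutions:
 g(b) = C1 + sqrt(3)*b^4/4 + b^3*k/3 - 2*b^2 - 4*b


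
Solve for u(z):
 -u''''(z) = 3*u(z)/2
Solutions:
 u(z) = (C1*sin(6^(1/4)*z/2) + C2*cos(6^(1/4)*z/2))*exp(-6^(1/4)*z/2) + (C3*sin(6^(1/4)*z/2) + C4*cos(6^(1/4)*z/2))*exp(6^(1/4)*z/2)


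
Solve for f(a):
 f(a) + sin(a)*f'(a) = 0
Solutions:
 f(a) = C1*sqrt(cos(a) + 1)/sqrt(cos(a) - 1)


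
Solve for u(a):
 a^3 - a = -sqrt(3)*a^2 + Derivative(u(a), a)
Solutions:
 u(a) = C1 + a^4/4 + sqrt(3)*a^3/3 - a^2/2


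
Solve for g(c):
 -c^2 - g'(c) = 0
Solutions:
 g(c) = C1 - c^3/3


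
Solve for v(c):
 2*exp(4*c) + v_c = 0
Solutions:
 v(c) = C1 - exp(4*c)/2


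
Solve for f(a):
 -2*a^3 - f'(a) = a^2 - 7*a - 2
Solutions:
 f(a) = C1 - a^4/2 - a^3/3 + 7*a^2/2 + 2*a


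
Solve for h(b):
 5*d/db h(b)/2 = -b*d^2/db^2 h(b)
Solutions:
 h(b) = C1 + C2/b^(3/2)


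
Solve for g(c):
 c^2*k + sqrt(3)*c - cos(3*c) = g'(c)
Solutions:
 g(c) = C1 + c^3*k/3 + sqrt(3)*c^2/2 - sin(3*c)/3


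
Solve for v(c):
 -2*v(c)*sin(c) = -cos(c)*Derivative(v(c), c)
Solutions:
 v(c) = C1/cos(c)^2


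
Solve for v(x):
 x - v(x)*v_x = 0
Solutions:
 v(x) = -sqrt(C1 + x^2)
 v(x) = sqrt(C1 + x^2)


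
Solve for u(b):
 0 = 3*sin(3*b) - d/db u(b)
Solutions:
 u(b) = C1 - cos(3*b)


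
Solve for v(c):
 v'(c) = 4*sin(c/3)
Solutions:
 v(c) = C1 - 12*cos(c/3)


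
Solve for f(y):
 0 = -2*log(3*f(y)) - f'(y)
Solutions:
 Integral(1/(log(_y) + log(3)), (_y, f(y)))/2 = C1 - y


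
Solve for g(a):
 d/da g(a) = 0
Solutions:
 g(a) = C1


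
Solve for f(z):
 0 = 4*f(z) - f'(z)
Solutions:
 f(z) = C1*exp(4*z)


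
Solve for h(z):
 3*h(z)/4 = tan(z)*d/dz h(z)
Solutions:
 h(z) = C1*sin(z)^(3/4)


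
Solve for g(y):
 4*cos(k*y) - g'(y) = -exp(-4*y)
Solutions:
 g(y) = C1 - exp(-4*y)/4 + 4*sin(k*y)/k


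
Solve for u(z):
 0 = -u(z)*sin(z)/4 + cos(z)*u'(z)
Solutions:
 u(z) = C1/cos(z)^(1/4)


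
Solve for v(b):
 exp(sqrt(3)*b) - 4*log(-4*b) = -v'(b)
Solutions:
 v(b) = C1 + 4*b*log(-b) + 4*b*(-1 + 2*log(2)) - sqrt(3)*exp(sqrt(3)*b)/3


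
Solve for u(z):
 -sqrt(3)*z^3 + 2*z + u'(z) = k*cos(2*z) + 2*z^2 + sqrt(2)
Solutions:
 u(z) = C1 + k*sin(2*z)/2 + sqrt(3)*z^4/4 + 2*z^3/3 - z^2 + sqrt(2)*z


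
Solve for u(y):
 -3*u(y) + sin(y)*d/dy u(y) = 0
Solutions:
 u(y) = C1*(cos(y) - 1)^(3/2)/(cos(y) + 1)^(3/2)


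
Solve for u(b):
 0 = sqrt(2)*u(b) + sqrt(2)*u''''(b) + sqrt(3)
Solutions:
 u(b) = (C1*sin(sqrt(2)*b/2) + C2*cos(sqrt(2)*b/2))*exp(-sqrt(2)*b/2) + (C3*sin(sqrt(2)*b/2) + C4*cos(sqrt(2)*b/2))*exp(sqrt(2)*b/2) - sqrt(6)/2


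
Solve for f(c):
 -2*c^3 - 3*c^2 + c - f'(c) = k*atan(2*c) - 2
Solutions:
 f(c) = C1 - c^4/2 - c^3 + c^2/2 + 2*c - k*(c*atan(2*c) - log(4*c^2 + 1)/4)


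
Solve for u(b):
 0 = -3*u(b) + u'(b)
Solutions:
 u(b) = C1*exp(3*b)


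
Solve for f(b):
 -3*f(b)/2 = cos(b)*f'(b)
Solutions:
 f(b) = C1*(sin(b) - 1)^(3/4)/(sin(b) + 1)^(3/4)


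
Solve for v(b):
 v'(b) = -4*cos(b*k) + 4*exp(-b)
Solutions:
 v(b) = C1 - 4*exp(-b) - 4*sin(b*k)/k


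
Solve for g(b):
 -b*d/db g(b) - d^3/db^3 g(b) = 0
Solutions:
 g(b) = C1 + Integral(C2*airyai(-b) + C3*airybi(-b), b)


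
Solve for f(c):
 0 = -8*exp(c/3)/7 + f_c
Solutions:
 f(c) = C1 + 24*exp(c/3)/7


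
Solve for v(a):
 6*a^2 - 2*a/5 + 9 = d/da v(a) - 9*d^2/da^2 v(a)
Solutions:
 v(a) = C1 + C2*exp(a/9) + 2*a^3 + 269*a^2/5 + 4887*a/5


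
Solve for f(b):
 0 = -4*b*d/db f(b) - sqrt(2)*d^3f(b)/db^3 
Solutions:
 f(b) = C1 + Integral(C2*airyai(-sqrt(2)*b) + C3*airybi(-sqrt(2)*b), b)


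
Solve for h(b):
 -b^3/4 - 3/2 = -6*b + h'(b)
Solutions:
 h(b) = C1 - b^4/16 + 3*b^2 - 3*b/2


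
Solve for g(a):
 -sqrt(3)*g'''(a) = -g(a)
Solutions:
 g(a) = C3*exp(3^(5/6)*a/3) + (C1*sin(3^(1/3)*a/2) + C2*cos(3^(1/3)*a/2))*exp(-3^(5/6)*a/6)


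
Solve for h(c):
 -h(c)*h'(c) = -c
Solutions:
 h(c) = -sqrt(C1 + c^2)
 h(c) = sqrt(C1 + c^2)


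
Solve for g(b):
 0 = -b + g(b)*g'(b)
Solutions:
 g(b) = -sqrt(C1 + b^2)
 g(b) = sqrt(C1 + b^2)


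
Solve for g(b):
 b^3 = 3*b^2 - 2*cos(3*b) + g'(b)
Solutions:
 g(b) = C1 + b^4/4 - b^3 + 2*sin(3*b)/3


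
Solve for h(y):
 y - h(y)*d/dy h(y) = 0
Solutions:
 h(y) = -sqrt(C1 + y^2)
 h(y) = sqrt(C1 + y^2)


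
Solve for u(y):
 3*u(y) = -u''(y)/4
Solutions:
 u(y) = C1*sin(2*sqrt(3)*y) + C2*cos(2*sqrt(3)*y)


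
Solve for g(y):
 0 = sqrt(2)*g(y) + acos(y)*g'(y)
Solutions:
 g(y) = C1*exp(-sqrt(2)*Integral(1/acos(y), y))


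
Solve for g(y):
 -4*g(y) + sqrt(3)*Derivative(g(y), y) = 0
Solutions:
 g(y) = C1*exp(4*sqrt(3)*y/3)


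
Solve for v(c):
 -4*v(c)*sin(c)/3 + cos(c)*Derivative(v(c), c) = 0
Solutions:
 v(c) = C1/cos(c)^(4/3)


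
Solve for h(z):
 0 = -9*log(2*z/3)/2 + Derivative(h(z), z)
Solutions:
 h(z) = C1 + 9*z*log(z)/2 - 9*z*log(3)/2 - 9*z/2 + 9*z*log(2)/2


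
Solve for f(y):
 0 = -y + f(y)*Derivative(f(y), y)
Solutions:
 f(y) = -sqrt(C1 + y^2)
 f(y) = sqrt(C1 + y^2)


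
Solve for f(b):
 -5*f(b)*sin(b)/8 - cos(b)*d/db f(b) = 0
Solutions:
 f(b) = C1*cos(b)^(5/8)


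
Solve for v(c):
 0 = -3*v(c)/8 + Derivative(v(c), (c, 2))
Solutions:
 v(c) = C1*exp(-sqrt(6)*c/4) + C2*exp(sqrt(6)*c/4)


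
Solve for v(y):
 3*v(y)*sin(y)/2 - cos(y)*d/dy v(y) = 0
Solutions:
 v(y) = C1/cos(y)^(3/2)


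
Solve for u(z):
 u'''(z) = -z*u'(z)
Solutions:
 u(z) = C1 + Integral(C2*airyai(-z) + C3*airybi(-z), z)
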